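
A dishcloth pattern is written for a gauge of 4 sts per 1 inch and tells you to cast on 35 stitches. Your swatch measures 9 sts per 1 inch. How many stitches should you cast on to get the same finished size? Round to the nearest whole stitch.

Cast on 79 stitches.

Scale factor = 9 / 4 = 2.250.
35 × 9 / 4 = 78.75 sts.
→ 79 sts.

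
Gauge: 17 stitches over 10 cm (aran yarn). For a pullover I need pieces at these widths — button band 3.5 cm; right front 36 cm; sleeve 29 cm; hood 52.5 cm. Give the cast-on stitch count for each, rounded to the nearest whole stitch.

Rate = 17/10 = 1.7 sts per cm.
button band: 3.5 × 1.7 = 5.95 → 6.
right front: 36 × 1.7 = 61.20 → 61.
sleeve: 29 × 1.7 = 49.30 → 49.
hood: 52.5 × 1.7 = 89.25 → 89.

button band 6; right front 61; sleeve 49; hood 89.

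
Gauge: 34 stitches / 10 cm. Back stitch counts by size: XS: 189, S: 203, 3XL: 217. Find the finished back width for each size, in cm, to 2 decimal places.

XS 55.59 cm; S 59.71 cm; 3XL 63.82 cm.

34/10 = 3.4 sts per cm.
XS: 189 / 3.4 = 55.588 → 55.59 cm.
S: 203 / 3.4 = 59.706 → 59.71 cm.
3XL: 217 / 3.4 = 63.824 → 63.82 cm.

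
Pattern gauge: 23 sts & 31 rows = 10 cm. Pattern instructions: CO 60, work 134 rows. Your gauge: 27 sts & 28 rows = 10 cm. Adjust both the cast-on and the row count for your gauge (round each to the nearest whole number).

Cast on 70 stitches; work 121 rows.

Stitches: 60 × 27/23 = 70.43 → 70.
Rows: 134 × 28/31 = 121.03 → 121.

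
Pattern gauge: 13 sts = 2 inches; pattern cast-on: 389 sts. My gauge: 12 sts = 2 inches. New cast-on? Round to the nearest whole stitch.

Scale factor = 12 / 13 = 0.923.
389 × 12 / 13 = 359.08 sts.
→ 359 sts.

Cast on 359 stitches.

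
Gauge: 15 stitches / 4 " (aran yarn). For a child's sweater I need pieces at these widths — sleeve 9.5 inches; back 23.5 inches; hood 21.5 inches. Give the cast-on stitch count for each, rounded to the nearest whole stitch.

sleeve 36; back 88; hood 81.

Rate = 15/4 = 3.75 sts per in.
sleeve: 9.5 × 3.75 = 35.62 → 36.
back: 23.5 × 3.75 = 88.12 → 88.
hood: 21.5 × 3.75 = 80.62 → 81.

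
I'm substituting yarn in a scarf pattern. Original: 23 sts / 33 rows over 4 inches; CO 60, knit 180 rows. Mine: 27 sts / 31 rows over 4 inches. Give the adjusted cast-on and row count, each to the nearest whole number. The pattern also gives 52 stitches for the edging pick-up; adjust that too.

Stitches: 60 × 27/23 = 70.43 → 70.
Rows: 180 × 31/33 = 169.09 → 169.
edging pick-up: 52 × 27/23 = 61.04 → 61.

Cast on 70 stitches; work 169 rows; edging pick-up 61 stitches.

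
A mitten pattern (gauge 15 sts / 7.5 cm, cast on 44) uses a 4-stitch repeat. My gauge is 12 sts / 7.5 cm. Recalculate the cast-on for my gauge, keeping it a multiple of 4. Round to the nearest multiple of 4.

Cast on 36 stitches.

44 × 12 / 15 = 35.20.
Nearest multiple of 4: 36.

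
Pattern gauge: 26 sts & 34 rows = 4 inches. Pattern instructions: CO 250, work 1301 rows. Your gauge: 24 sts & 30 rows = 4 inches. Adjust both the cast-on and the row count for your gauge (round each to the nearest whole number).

Stitches: 250 × 24/26 = 230.77 → 231.
Rows: 1301 × 30/34 = 1147.94 → 1148.

Cast on 231 stitches; work 1148 rows.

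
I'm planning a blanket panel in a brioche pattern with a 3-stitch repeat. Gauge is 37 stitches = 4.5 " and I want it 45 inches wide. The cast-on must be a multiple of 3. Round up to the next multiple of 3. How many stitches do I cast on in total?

37 / 4.5 = 8.222 sts per inch.
45 × 8.222 = 370.00 sts.
Next multiple of 3: 372.

Cast on 372 stitches.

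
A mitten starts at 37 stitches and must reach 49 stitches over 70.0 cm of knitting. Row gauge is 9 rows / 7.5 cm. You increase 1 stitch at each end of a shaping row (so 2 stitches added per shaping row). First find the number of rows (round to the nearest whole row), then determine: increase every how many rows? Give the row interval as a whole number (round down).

Increase every 14th row.

Rows = 70.0 × 1.2 = 84.0 → 84 rows.
Stitches to add: 12 → 6 shaping rows (at 2 st each).
84 / 6 = 14.00 → every 14 rows.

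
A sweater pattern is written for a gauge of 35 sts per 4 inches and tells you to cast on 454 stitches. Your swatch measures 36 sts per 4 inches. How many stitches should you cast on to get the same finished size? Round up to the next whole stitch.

Scale factor = 36 / 35 = 1.029.
454 × 36 / 35 = 466.97 sts.
→ 467 sts.

Cast on 467 stitches.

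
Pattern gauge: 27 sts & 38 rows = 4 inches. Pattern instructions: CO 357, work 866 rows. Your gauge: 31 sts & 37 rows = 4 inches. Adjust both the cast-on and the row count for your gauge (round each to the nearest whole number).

Stitches: 357 × 31/27 = 409.89 → 410.
Rows: 866 × 37/38 = 843.21 → 843.

Cast on 410 stitches; work 843 rows.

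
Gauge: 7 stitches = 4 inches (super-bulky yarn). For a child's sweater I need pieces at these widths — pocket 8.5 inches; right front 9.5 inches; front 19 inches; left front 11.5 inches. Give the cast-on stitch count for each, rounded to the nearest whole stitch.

Rate = 7/4 = 1.75 sts per in.
pocket: 8.5 × 1.75 = 14.88 → 15.
right front: 9.5 × 1.75 = 16.62 → 17.
front: 19 × 1.75 = 33.25 → 33.
left front: 11.5 × 1.75 = 20.12 → 20.

pocket 15; right front 17; front 33; left front 20.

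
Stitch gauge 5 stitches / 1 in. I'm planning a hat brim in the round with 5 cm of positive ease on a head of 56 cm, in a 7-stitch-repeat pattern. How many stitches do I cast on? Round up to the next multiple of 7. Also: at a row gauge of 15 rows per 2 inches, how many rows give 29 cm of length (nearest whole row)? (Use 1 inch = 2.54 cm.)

Finished = 56 + 5 = 61 cm.
61 cm × 1/2.54 = 24.02 inches.
5/1 = 5 sts per in; 24.02 × 5 = 120.08 sts.
Next multiple of 7 → 126.
29 cm = 11.42 inches; × 7.5 = 85.63 → 86 rows.

Cast on 126 stitches; work 86 rows.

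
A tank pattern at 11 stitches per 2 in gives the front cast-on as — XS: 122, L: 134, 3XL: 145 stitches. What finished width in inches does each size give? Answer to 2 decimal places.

XS 22.18 inches; L 24.36 inches; 3XL 26.36 inches.

11/2 = 5.5 sts per in.
XS: 122 / 5.5 = 22.182 → 22.18 in.
L: 134 / 5.5 = 24.364 → 24.36 in.
3XL: 145 / 5.5 = 26.364 → 26.36 in.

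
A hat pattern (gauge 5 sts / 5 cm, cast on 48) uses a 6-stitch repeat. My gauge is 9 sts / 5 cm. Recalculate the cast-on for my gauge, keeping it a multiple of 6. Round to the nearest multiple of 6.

CO 84 sts.

48 × 9 / 5 = 86.40.
Nearest multiple of 6: 84.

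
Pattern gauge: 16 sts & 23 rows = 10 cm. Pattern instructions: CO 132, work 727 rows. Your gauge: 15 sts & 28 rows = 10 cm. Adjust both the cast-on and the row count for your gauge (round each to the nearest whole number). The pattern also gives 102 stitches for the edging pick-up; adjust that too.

Cast on 124 stitches; work 885 rows; edging pick-up 96 stitches.

Stitches: 132 × 15/16 = 123.75 → 124.
Rows: 727 × 28/23 = 885.04 → 885.
edging pick-up: 102 × 15/16 = 95.62 → 96.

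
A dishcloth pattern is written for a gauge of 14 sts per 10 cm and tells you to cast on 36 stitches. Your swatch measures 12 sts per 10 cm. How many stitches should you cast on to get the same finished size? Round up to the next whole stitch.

Scale factor = 12 / 14 = 0.857.
36 × 12 / 14 = 30.86 sts.
→ 31 sts.

CO 31 sts.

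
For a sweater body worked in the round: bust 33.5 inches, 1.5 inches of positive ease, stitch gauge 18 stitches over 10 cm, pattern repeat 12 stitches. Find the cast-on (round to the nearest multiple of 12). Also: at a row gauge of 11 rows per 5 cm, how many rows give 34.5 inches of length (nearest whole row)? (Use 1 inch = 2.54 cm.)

Finished = 33.5 + 1.5 = 35 inches.
35 inches × 2.54 = 88.90 cm.
18/10 = 1.8 sts per cm; 88.90 × 1.8 = 160.02 sts.
Nearest multiple of 12 → 156.
34.5 inches = 87.63 cm; × 2.2 = 192.79 → 193 rows.

Cast on 156 stitches; work 193 rows.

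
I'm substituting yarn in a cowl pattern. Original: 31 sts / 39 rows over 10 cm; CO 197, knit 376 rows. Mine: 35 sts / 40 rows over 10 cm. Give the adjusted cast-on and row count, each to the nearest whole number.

Stitches: 197 × 35/31 = 222.42 → 222.
Rows: 376 × 40/39 = 385.64 → 386.

Cast on 222 stitches; work 386 rows.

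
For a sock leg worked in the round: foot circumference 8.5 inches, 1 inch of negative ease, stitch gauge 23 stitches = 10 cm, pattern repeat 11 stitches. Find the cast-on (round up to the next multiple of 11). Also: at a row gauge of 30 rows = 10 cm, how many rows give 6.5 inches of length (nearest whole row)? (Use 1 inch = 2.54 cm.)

Finished = 8.5 − 1 = 7.5 inches.
7.5 inches × 2.54 = 19.05 cm.
23/10 = 2.3 sts per cm; 19.05 × 2.3 = 43.81 sts.
Next multiple of 11 → 44.
6.5 inches = 16.51 cm; × 3 = 49.53 → 50 rows.

Cast on 44 stitches; work 50 rows.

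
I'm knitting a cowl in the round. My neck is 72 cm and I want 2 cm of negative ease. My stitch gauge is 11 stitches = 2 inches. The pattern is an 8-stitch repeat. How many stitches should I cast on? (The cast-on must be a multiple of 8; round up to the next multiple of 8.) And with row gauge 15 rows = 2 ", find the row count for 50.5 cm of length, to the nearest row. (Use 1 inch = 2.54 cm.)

Finished = 72 − 2 = 70 cm.
70 cm × 1/2.54 = 27.56 inches.
11/2 = 5.5 sts per in; 27.56 × 5.5 = 151.57 sts.
Next multiple of 8 → 152.
50.5 cm = 19.88 inches; × 7.5 = 149.11 → 149 rows.

Cast on 152 stitches; work 149 rows.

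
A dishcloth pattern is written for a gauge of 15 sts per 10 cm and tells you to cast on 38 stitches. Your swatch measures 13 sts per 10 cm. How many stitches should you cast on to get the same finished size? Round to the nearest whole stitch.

Scale factor = 13 / 15 = 0.867.
38 × 13 / 15 = 32.93 sts.
→ 33 sts.

Cast on 33 stitches.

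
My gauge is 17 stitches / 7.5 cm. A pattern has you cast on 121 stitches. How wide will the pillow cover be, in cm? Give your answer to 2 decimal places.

17 stitches / 7.5 cm = 2.267 stitches per cm.
121 / 2.267 = 53.382 cm.

53.38 cm.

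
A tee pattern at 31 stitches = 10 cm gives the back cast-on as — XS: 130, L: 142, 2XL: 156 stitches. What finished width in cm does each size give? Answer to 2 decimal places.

XS 41.94 cm; L 45.81 cm; 2XL 50.32 cm.

31/10 = 3.1 sts per cm.
XS: 130 / 3.1 = 41.935 → 41.94 cm.
L: 142 / 3.1 = 45.806 → 45.81 cm.
2XL: 156 / 3.1 = 50.323 → 50.32 cm.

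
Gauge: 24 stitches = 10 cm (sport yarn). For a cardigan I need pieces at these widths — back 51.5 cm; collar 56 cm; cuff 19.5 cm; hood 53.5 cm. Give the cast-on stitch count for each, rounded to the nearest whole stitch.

back 124; collar 134; cuff 47; hood 128.

Rate = 24/10 = 2.4 sts per cm.
back: 51.5 × 2.4 = 123.60 → 124.
collar: 56 × 2.4 = 134.40 → 134.
cuff: 19.5 × 2.4 = 46.80 → 47.
hood: 53.5 × 2.4 = 128.40 → 128.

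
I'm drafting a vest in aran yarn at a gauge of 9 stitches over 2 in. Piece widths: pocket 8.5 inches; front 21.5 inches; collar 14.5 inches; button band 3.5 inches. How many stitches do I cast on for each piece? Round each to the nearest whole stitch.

Rate = 9/2 = 4.5 sts per in.
pocket: 8.5 × 4.5 = 38.25 → 38.
front: 21.5 × 4.5 = 96.75 → 97.
collar: 14.5 × 4.5 = 65.25 → 65.
button band: 3.5 × 4.5 = 15.75 → 16.

pocket 38; front 97; collar 65; button band 16.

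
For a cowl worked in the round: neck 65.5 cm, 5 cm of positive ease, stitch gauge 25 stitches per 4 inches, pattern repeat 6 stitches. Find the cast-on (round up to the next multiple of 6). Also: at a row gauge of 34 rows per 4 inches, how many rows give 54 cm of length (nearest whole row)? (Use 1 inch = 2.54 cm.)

Finished = 65.5 + 5 = 70.5 cm.
70.5 cm × 1/2.54 = 27.76 inches.
25/4 = 6.25 sts per in; 27.76 × 6.25 = 173.47 sts.
Next multiple of 6 → 174.
54 cm = 21.26 inches; × 8.5 = 180.71 → 181 rows.

Cast on 174 stitches; work 181 rows.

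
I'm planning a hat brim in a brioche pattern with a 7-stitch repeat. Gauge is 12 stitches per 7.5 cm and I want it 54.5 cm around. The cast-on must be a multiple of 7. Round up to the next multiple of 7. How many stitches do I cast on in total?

12 / 7.5 = 1.6 sts per cm.
54.5 × 1.6 = 87.20 sts.
Next multiple of 7: 91.

91 stitches.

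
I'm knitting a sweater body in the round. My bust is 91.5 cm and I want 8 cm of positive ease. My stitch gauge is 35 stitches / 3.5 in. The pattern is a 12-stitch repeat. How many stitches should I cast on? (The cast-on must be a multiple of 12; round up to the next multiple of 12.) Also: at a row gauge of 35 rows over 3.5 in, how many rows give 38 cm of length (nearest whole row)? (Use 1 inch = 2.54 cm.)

Cast on 396 stitches; work 150 rows.

Finished = 91.5 + 8 = 99.5 cm.
99.5 cm × 1/2.54 = 39.17 inches.
35/3.5 = 10 sts per in; 39.17 × 10 = 391.73 sts.
Next multiple of 12 → 396.
38 cm = 14.96 inches; × 10 = 149.61 → 150 rows.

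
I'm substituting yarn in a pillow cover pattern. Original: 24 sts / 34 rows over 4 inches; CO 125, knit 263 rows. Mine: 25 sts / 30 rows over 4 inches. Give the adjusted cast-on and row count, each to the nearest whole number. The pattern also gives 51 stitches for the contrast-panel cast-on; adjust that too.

Stitches: 125 × 25/24 = 130.21 → 130.
Rows: 263 × 30/34 = 232.06 → 232.
contrast-panel cast-on: 51 × 25/24 = 53.12 → 53.

Cast on 130 stitches; work 232 rows; contrast-panel cast-on 53 stitches.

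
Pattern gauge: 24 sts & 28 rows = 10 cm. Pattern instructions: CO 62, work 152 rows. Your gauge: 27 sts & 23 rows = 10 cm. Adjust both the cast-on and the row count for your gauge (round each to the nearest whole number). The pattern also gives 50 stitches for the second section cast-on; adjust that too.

Stitches: 62 × 27/24 = 69.75 → 70.
Rows: 152 × 23/28 = 124.86 → 125.
second section cast-on: 50 × 27/24 = 56.25 → 56.

Cast on 70 stitches; work 125 rows; second section cast-on 56 stitches.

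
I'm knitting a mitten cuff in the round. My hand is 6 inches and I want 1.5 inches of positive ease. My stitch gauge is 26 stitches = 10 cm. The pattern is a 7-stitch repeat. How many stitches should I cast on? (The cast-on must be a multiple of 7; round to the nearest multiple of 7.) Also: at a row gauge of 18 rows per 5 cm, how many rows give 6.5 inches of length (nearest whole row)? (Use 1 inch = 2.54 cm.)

Cast on 49 stitches; work 59 rows.

Finished = 6 + 1.5 = 7.5 inches.
7.5 inches × 2.54 = 19.05 cm.
26/10 = 2.6 sts per cm; 19.05 × 2.6 = 49.53 sts.
Nearest multiple of 7 → 49.
6.5 inches = 16.51 cm; × 3.6 = 59.44 → 59 rows.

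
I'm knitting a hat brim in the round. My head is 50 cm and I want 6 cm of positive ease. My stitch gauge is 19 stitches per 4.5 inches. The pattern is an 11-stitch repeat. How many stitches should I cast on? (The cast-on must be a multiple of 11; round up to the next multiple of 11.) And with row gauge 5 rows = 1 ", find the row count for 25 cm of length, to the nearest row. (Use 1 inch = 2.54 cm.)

Cast on 99 stitches; work 49 rows.

Finished = 50 + 6 = 56 cm.
56 cm × 1/2.54 = 22.05 inches.
19/4.5 = 4.222 sts per in; 22.05 × 4.222 = 93.09 sts.
Next multiple of 11 → 99.
25 cm = 9.84 inches; × 5 = 49.21 → 49 rows.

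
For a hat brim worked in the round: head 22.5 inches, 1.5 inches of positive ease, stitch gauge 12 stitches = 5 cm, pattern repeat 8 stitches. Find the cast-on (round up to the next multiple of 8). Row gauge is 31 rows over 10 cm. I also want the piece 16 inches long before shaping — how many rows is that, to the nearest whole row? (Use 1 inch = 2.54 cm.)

Cast on 152 stitches; work 126 rows.

Finished = 22.5 + 1.5 = 24 inches.
24 inches × 2.54 = 60.96 cm.
12/5 = 2.4 sts per cm; 60.96 × 2.4 = 146.30 sts.
Next multiple of 8 → 152.
16 inches = 40.64 cm; × 3.1 = 125.98 → 126 rows.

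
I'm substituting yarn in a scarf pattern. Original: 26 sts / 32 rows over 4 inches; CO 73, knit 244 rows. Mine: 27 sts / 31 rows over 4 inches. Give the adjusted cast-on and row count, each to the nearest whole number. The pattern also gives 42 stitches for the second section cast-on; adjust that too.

Stitches: 73 × 27/26 = 75.81 → 76.
Rows: 244 × 31/32 = 236.38 → 236.
second section cast-on: 42 × 27/26 = 43.62 → 44.

Cast on 76 stitches; work 236 rows; second section cast-on 44 stitches.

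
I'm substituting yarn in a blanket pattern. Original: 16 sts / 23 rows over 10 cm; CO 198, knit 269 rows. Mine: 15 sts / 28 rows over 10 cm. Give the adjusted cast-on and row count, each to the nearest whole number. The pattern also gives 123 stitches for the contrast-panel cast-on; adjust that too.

Cast on 186 stitches; work 327 rows; contrast-panel cast-on 115 stitches.

Stitches: 198 × 15/16 = 185.62 → 186.
Rows: 269 × 28/23 = 327.48 → 327.
contrast-panel cast-on: 123 × 15/16 = 115.31 → 115.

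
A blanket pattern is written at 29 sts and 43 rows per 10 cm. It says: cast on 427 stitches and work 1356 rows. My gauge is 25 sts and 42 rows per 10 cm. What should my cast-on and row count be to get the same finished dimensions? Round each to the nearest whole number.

Cast on 368 stitches; work 1324 rows.

Stitches: 427 × 25/29 = 368.10 → 368.
Rows: 1356 × 42/43 = 1324.47 → 1324.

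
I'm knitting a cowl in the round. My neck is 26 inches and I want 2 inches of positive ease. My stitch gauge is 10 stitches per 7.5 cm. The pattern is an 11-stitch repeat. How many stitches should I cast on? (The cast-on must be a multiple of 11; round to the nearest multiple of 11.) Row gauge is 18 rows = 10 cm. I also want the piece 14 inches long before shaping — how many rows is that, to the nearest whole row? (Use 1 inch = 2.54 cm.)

Finished = 26 + 2 = 28 inches.
28 inches × 2.54 = 71.12 cm.
10/7.5 = 1.333 sts per cm; 71.12 × 1.333 = 94.83 sts.
Nearest multiple of 11 → 99.
14 inches = 35.56 cm; × 1.8 = 64.01 → 64 rows.

Cast on 99 stitches; work 64 rows.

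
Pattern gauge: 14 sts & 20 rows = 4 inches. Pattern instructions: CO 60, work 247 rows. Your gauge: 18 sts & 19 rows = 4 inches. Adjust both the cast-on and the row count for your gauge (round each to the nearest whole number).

Cast on 77 stitches; work 235 rows.

Stitches: 60 × 18/14 = 77.14 → 77.
Rows: 247 × 19/20 = 234.65 → 235.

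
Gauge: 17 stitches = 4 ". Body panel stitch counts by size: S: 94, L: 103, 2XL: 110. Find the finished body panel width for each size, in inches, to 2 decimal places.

S 22.12 inches; L 24.24 inches; 2XL 25.88 inches.

17/4 = 4.25 sts per in.
S: 94 / 4.25 = 22.118 → 22.12 in.
L: 103 / 4.25 = 24.235 → 24.24 in.
2XL: 110 / 4.25 = 25.882 → 25.88 in.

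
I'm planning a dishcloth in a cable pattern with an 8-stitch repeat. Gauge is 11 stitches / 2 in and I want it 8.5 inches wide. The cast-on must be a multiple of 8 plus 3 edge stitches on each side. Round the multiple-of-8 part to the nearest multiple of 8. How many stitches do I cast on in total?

11 / 2 = 5.5 sts per inch.
8.5 × 5.5 = 46.75 sts.
Less 6 edge sts → 40.75 for the repeat.
Nearest multiple of 8: 40.
Add back 6 edge sts → 46.

CO 46 sts.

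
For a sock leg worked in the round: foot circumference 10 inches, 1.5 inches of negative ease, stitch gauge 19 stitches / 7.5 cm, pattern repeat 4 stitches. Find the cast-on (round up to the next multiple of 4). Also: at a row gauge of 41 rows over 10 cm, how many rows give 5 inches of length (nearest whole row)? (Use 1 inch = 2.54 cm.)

Cast on 56 stitches; work 52 rows.

Finished = 10 − 1.5 = 8.5 inches.
8.5 inches × 2.54 = 21.59 cm.
19/7.5 = 2.533 sts per cm; 21.59 × 2.533 = 54.69 sts.
Next multiple of 4 → 56.
5 inches = 12.70 cm; × 4.1 = 52.07 → 52 rows.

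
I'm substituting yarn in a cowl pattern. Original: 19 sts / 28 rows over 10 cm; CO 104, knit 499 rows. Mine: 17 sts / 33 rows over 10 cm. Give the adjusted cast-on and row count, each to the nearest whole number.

Cast on 93 stitches; work 588 rows.

Stitches: 104 × 17/19 = 93.05 → 93.
Rows: 499 × 33/28 = 588.11 → 588.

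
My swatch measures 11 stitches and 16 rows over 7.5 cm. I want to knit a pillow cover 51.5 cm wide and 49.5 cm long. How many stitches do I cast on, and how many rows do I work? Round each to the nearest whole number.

Stitch gauge = 11/7.5 = 1.467 sts/cm; 51.5 × 1.467 = 75.53 → 76 sts.
Row gauge = 16/7.5 = 2.133 rows/cm; 49.5 × 2.133 = 105.60 → 106 rows.

Cast on 76 stitches and work 106 rows.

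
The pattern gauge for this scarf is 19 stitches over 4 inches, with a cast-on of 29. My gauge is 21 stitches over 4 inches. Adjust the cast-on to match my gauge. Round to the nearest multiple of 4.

Scale factor = 21 / 19 = 1.105.
29 × 21 / 19 = 32.05 sts.
→ 32 sts.

CO 32 sts.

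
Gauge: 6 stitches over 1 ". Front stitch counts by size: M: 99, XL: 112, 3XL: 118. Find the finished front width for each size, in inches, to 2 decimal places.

M 16.50 inches; XL 18.67 inches; 3XL 19.67 inches.

6/1 = 6 sts per in.
M: 99 / 6 = 16.500 → 16.50 in.
XL: 112 / 6 = 18.667 → 18.67 in.
3XL: 118 / 6 = 19.667 → 19.67 in.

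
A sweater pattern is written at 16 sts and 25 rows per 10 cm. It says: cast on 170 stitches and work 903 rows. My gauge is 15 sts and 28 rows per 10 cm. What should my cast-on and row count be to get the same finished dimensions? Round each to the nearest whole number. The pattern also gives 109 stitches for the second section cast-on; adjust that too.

Stitches: 170 × 15/16 = 159.38 → 159.
Rows: 903 × 28/25 = 1011.36 → 1011.
second section cast-on: 109 × 15/16 = 102.19 → 102.

Cast on 159 stitches; work 1011 rows; second section cast-on 102 stitches.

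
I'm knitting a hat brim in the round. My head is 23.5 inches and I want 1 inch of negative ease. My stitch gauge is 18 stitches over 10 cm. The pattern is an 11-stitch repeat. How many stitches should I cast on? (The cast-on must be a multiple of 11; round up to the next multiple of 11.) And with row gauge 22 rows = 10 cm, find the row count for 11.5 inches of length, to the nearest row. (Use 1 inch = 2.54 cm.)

Finished = 23.5 − 1 = 22.5 inches.
22.5 inches × 2.54 = 57.15 cm.
18/10 = 1.8 sts per cm; 57.15 × 1.8 = 102.87 sts.
Next multiple of 11 → 110.
11.5 inches = 29.21 cm; × 2.2 = 64.26 → 64 rows.

Cast on 110 stitches; work 64 rows.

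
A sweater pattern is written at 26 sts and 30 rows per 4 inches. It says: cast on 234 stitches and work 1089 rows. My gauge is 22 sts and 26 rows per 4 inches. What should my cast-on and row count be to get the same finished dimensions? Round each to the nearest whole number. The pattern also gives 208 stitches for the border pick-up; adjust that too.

Cast on 198 stitches; work 944 rows; border pick-up 176 stitches.

Stitches: 234 × 22/26 = 198.00 → 198.
Rows: 1089 × 26/30 = 943.80 → 944.
border pick-up: 208 × 22/26 = 176.00 → 176.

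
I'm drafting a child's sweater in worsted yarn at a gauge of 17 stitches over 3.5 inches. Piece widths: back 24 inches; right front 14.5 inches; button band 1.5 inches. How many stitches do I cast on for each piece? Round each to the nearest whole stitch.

back 117; right front 70; button band 7.

Rate = 17/3.5 = 4.857 sts per in.
back: 24 × 4.857 = 116.57 → 117.
right front: 14.5 × 4.857 = 70.43 → 70.
button band: 1.5 × 4.857 = 7.29 → 7.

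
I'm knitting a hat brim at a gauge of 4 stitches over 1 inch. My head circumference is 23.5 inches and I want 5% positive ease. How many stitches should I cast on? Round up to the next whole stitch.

Finished = 23.5 × 1.05 = 24.68 in.
4 / 1 = 4 sts per inch.
24.68 × 4 = 98.70 sts.
→ 99 sts.

Cast on 99 stitches.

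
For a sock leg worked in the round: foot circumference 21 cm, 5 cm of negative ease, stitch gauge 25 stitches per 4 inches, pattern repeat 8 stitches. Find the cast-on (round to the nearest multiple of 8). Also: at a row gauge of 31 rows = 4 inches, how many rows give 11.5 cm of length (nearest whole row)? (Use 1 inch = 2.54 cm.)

Cast on 40 stitches; work 35 rows.

Finished = 21 − 5 = 16 cm.
16 cm × 1/2.54 = 6.30 inches.
25/4 = 6.25 sts per in; 6.30 × 6.25 = 39.37 sts.
Nearest multiple of 8 → 40.
11.5 cm = 4.53 inches; × 7.75 = 35.09 → 35 rows.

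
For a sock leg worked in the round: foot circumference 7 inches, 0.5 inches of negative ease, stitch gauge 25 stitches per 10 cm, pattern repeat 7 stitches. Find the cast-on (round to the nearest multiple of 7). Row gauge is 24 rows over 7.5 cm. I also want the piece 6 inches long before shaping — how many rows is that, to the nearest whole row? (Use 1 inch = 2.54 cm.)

Finished = 7 − 0.5 = 6.5 inches.
6.5 inches × 2.54 = 16.51 cm.
25/10 = 2.5 sts per cm; 16.51 × 2.5 = 41.27 sts.
Nearest multiple of 7 → 42.
6 inches = 15.24 cm; × 3.2 = 48.77 → 49 rows.

Cast on 42 stitches; work 49 rows.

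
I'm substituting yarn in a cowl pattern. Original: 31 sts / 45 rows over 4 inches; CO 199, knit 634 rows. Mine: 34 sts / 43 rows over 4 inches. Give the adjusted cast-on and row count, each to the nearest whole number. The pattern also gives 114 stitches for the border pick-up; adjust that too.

Cast on 218 stitches; work 606 rows; border pick-up 125 stitches.

Stitches: 199 × 34/31 = 218.26 → 218.
Rows: 634 × 43/45 = 605.82 → 606.
border pick-up: 114 × 34/31 = 125.03 → 125.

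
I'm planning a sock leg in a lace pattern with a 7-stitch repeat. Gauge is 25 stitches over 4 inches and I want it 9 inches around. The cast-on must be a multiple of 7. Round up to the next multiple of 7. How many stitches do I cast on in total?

CO 63 sts.

25 / 4 = 6.25 sts per inch.
9 × 6.25 = 56.25 sts.
Next multiple of 7: 63.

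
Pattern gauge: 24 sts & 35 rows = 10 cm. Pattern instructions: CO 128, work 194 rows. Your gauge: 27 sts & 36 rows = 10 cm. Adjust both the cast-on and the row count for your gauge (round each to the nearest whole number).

Stitches: 128 × 27/24 = 144.00 → 144.
Rows: 194 × 36/35 = 199.54 → 200.

Cast on 144 stitches; work 200 rows.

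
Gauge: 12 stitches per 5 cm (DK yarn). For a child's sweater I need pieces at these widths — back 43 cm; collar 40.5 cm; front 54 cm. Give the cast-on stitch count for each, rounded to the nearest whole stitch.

Rate = 12/5 = 2.4 sts per cm.
back: 43 × 2.4 = 103.20 → 103.
collar: 40.5 × 2.4 = 97.20 → 97.
front: 54 × 2.4 = 129.60 → 130.

back 103; collar 97; front 130.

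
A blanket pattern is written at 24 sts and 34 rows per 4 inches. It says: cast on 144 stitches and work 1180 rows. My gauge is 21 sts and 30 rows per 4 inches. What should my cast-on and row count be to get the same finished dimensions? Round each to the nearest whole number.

Stitches: 144 × 21/24 = 126.00 → 126.
Rows: 1180 × 30/34 = 1041.18 → 1041.

Cast on 126 stitches; work 1041 rows.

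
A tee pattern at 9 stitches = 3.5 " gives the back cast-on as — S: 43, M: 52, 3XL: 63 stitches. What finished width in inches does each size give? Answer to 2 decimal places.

S 16.72 inches; M 20.22 inches; 3XL 24.50 inches.

9/3.5 = 2.571 sts per in.
S: 43 / 2.571 = 16.722 → 16.72 in.
M: 52 / 2.571 = 20.222 → 20.22 in.
3XL: 63 / 2.571 = 24.500 → 24.50 in.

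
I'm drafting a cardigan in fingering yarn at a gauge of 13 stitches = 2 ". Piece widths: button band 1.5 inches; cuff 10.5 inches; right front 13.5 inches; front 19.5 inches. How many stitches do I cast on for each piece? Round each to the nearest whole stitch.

Rate = 13/2 = 6.5 sts per in.
button band: 1.5 × 6.5 = 9.75 → 10.
cuff: 10.5 × 6.5 = 68.25 → 68.
right front: 13.5 × 6.5 = 87.75 → 88.
front: 19.5 × 6.5 = 126.75 → 127.

button band 10; cuff 68; right front 88; front 127.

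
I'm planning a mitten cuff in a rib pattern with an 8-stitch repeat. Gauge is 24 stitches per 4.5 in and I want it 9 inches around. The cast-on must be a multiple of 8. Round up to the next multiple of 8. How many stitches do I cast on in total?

24 / 4.5 = 5.333 sts per inch.
9 × 5.333 = 48.00 sts.
Next multiple of 8: 48.

CO 48 sts.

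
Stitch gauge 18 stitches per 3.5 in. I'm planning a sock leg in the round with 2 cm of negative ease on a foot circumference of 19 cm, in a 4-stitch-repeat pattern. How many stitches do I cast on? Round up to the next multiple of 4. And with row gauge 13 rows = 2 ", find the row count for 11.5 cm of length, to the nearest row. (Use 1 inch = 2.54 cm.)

Cast on 36 stitches; work 29 rows.

Finished = 19 − 2 = 17 cm.
17 cm × 1/2.54 = 6.69 inches.
18/3.5 = 5.143 sts per in; 6.69 × 5.143 = 34.42 sts.
Next multiple of 4 → 36.
11.5 cm = 4.53 inches; × 6.5 = 29.43 → 29 rows.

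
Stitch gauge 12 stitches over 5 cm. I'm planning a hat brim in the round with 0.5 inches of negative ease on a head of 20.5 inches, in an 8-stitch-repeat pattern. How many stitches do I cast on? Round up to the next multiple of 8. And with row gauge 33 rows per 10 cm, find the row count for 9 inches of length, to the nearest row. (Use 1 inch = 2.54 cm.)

Cast on 128 stitches; work 75 rows.

Finished = 20.5 − 0.5 = 20 inches.
20 inches × 2.54 = 50.80 cm.
12/5 = 2.4 sts per cm; 50.80 × 2.4 = 121.92 sts.
Next multiple of 8 → 128.
9 inches = 22.86 cm; × 3.3 = 75.44 → 75 rows.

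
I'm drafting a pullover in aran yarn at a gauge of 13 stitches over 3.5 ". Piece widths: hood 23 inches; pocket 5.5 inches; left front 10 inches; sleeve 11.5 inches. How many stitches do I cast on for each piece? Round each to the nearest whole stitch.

hood 85; pocket 20; left front 37; sleeve 43.

Rate = 13/3.5 = 3.714 sts per in.
hood: 23 × 3.714 = 85.43 → 85.
pocket: 5.5 × 3.714 = 20.43 → 20.
left front: 10 × 3.714 = 37.14 → 37.
sleeve: 11.5 × 3.714 = 42.71 → 43.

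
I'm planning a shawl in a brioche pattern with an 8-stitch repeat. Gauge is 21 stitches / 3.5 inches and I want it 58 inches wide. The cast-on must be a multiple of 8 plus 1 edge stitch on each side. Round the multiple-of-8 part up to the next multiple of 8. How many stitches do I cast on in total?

21 / 3.5 = 6 sts per inch.
58 × 6 = 348.00 sts.
Less 2 edge sts → 346.00 for the repeat.
Next multiple of 8: 352.
Add back 2 edge sts → 354.

CO 354 sts.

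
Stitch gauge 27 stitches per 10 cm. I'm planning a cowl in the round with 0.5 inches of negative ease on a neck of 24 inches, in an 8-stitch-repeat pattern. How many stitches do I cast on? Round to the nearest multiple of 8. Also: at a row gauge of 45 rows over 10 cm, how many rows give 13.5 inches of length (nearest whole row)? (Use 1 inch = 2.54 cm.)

Cast on 160 stitches; work 154 rows.

Finished = 24 − 0.5 = 23.5 inches.
23.5 inches × 2.54 = 59.69 cm.
27/10 = 2.7 sts per cm; 59.69 × 2.7 = 161.16 sts.
Nearest multiple of 8 → 160.
13.5 inches = 34.29 cm; × 4.5 = 154.31 → 154 rows.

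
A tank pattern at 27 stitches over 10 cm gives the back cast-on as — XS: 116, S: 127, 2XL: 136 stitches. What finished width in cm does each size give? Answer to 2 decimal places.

XS 42.96 cm; S 47.04 cm; 2XL 50.37 cm.

27/10 = 2.7 sts per cm.
XS: 116 / 2.7 = 42.963 → 42.96 cm.
S: 127 / 2.7 = 47.037 → 47.04 cm.
2XL: 136 / 2.7 = 50.370 → 50.37 cm.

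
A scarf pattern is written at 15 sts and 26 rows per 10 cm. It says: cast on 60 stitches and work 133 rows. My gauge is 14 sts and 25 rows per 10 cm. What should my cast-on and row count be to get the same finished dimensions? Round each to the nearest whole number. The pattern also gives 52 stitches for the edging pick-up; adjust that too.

Cast on 56 stitches; work 128 rows; edging pick-up 49 stitches.

Stitches: 60 × 14/15 = 56.00 → 56.
Rows: 133 × 25/26 = 127.88 → 128.
edging pick-up: 52 × 14/15 = 48.53 → 49.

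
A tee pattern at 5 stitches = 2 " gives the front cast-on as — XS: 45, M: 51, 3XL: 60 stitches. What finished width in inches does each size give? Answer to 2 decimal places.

XS 18.00 inches; M 20.40 inches; 3XL 24.00 inches.

5/2 = 2.5 sts per in.
XS: 45 / 2.5 = 18.000 → 18.00 in.
M: 51 / 2.5 = 20.400 → 20.40 in.
3XL: 60 / 2.5 = 24.000 → 24.00 in.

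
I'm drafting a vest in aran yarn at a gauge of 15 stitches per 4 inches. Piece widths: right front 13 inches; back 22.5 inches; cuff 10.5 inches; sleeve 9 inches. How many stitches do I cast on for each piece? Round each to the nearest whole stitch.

right front 49; back 84; cuff 39; sleeve 34.

Rate = 15/4 = 3.75 sts per in.
right front: 13 × 3.75 = 48.75 → 49.
back: 22.5 × 3.75 = 84.38 → 84.
cuff: 10.5 × 3.75 = 39.38 → 39.
sleeve: 9 × 3.75 = 33.75 → 34.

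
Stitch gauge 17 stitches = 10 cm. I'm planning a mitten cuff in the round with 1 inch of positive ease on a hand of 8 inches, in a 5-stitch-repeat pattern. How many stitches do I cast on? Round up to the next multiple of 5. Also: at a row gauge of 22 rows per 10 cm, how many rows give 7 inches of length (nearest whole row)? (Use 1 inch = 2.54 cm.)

Cast on 40 stitches; work 39 rows.

Finished = 8 + 1 = 9 inches.
9 inches × 2.54 = 22.86 cm.
17/10 = 1.7 sts per cm; 22.86 × 1.7 = 38.86 sts.
Next multiple of 5 → 40.
7 inches = 17.78 cm; × 2.2 = 39.12 → 39 rows.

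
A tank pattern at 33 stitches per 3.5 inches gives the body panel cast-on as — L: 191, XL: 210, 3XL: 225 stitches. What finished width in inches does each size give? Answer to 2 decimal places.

L 20.26 inches; XL 22.27 inches; 3XL 23.86 inches.

33/3.5 = 9.429 sts per in.
L: 191 / 9.429 = 20.258 → 20.26 in.
XL: 210 / 9.429 = 22.273 → 22.27 in.
3XL: 225 / 9.429 = 23.864 → 23.86 in.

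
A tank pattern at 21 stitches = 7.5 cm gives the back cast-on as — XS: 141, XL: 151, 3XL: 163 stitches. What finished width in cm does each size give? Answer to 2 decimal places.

XS 50.36 cm; XL 53.93 cm; 3XL 58.21 cm.

21/7.5 = 2.8 sts per cm.
XS: 141 / 2.8 = 50.357 → 50.36 cm.
XL: 151 / 2.8 = 53.929 → 53.93 cm.
3XL: 163 / 2.8 = 58.214 → 58.21 cm.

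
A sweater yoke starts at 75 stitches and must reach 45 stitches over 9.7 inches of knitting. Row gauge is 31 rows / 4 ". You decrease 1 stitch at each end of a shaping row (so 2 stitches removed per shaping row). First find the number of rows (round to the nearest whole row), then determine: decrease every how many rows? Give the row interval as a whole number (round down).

Rows = 9.7 × 7.75 = 75.2 → 75 rows.
Stitches to remove: 30 → 15 shaping rows (at 2 st each).
75 / 15 = 5.00 → every 5 rows.

Decrease every 5th row.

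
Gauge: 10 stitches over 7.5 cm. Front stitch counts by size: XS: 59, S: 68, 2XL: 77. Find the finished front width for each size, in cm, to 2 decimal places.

XS 44.25 cm; S 51.00 cm; 2XL 57.75 cm.

10/7.5 = 1.333 sts per cm.
XS: 59 / 1.333 = 44.250 → 44.25 cm.
S: 68 / 1.333 = 51.000 → 51.00 cm.
2XL: 77 / 1.333 = 57.750 → 57.75 cm.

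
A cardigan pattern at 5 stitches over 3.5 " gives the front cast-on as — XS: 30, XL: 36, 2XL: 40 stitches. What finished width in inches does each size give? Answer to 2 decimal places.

5/3.5 = 1.429 sts per in.
XS: 30 / 1.429 = 21.000 → 21.00 in.
XL: 36 / 1.429 = 25.200 → 25.20 in.
2XL: 40 / 1.429 = 28.000 → 28.00 in.

XS 21.00 inches; XL 25.20 inches; 2XL 28.00 inches.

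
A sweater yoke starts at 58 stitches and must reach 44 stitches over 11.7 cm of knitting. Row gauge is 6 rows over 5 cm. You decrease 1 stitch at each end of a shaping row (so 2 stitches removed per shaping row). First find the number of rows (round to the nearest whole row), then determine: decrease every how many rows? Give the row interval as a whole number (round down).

Decrease every 2nd row.

Rows = 11.7 × 1.2 = 14.0 → 14 rows.
Stitches to remove: 14 → 7 shaping rows (at 2 st each).
14 / 7 = 2.00 → every 2 rows.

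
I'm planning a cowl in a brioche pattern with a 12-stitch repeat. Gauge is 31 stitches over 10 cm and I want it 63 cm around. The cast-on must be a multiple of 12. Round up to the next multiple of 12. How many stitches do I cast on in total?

204 stitches.

31 / 10 = 3.1 sts per cm.
63 × 3.1 = 195.30 sts.
Next multiple of 12: 204.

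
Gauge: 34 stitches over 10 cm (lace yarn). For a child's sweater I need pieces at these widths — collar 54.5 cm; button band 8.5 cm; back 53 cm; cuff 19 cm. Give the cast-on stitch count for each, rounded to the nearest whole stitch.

collar 185; button band 29; back 180; cuff 65.

Rate = 34/10 = 3.4 sts per cm.
collar: 54.5 × 3.4 = 185.30 → 185.
button band: 8.5 × 3.4 = 28.90 → 29.
back: 53 × 3.4 = 180.20 → 180.
cuff: 19 × 3.4 = 64.60 → 65.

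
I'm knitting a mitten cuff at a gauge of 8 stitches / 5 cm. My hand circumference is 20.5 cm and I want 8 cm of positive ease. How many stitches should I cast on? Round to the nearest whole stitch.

Finished = 20.5 + 8 = 28.5 cm.
8 / 5 = 1.6 sts per cm.
28.50 × 1.6 = 45.60 sts.
→ 46 sts.

Cast on 46 stitches.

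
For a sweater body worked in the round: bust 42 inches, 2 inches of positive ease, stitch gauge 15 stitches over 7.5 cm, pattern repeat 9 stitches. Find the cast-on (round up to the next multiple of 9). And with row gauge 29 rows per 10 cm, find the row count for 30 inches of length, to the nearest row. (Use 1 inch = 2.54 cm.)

Finished = 42 + 2 = 44 inches.
44 inches × 2.54 = 111.76 cm.
15/7.5 = 2 sts per cm; 111.76 × 2 = 223.52 sts.
Next multiple of 9 → 225.
30 inches = 76.20 cm; × 2.9 = 220.98 → 221 rows.

Cast on 225 stitches; work 221 rows.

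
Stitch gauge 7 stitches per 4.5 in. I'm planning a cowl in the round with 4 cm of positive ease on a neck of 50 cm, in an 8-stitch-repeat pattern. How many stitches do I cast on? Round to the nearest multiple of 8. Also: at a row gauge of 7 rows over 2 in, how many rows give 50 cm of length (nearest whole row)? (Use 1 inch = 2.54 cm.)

Cast on 32 stitches; work 69 rows.

Finished = 50 + 4 = 54 cm.
54 cm × 1/2.54 = 21.26 inches.
7/4.5 = 1.556 sts per in; 21.26 × 1.556 = 33.07 sts.
Nearest multiple of 8 → 32.
50 cm = 19.69 inches; × 3.5 = 68.90 → 69 rows.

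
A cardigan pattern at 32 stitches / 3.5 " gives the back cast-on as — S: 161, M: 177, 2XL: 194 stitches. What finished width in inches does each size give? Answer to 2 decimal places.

S 17.61 inches; M 19.36 inches; 2XL 21.22 inches.

32/3.5 = 9.143 sts per in.
S: 161 / 9.143 = 17.609 → 17.61 in.
M: 177 / 9.143 = 19.359 → 19.36 in.
2XL: 194 / 9.143 = 21.219 → 21.22 in.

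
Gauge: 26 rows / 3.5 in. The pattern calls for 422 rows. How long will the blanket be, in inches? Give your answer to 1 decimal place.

26 rows / 3.5 inch = 7.429 rows per inch.
422 / 7.429 = 56.81 inches.

56.8 inches.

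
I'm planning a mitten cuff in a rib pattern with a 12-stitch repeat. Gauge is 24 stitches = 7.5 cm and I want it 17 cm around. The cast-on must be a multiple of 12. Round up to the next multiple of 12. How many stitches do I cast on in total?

24 / 7.5 = 3.2 sts per cm.
17 × 3.2 = 54.40 sts.
Next multiple of 12: 60.

60 stitches.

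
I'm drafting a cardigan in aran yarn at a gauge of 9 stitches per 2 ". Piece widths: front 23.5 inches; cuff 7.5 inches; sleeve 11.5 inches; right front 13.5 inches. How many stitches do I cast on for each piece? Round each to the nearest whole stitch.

front 106; cuff 34; sleeve 52; right front 61.

Rate = 9/2 = 4.5 sts per in.
front: 23.5 × 4.5 = 105.75 → 106.
cuff: 7.5 × 4.5 = 33.75 → 34.
sleeve: 11.5 × 4.5 = 51.75 → 52.
right front: 13.5 × 4.5 = 60.75 → 61.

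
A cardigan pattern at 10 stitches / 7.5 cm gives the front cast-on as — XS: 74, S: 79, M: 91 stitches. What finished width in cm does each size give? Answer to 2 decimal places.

XS 55.50 cm; S 59.25 cm; M 68.25 cm.

10/7.5 = 1.333 sts per cm.
XS: 74 / 1.333 = 55.500 → 55.50 cm.
S: 79 / 1.333 = 59.250 → 59.25 cm.
M: 91 / 1.333 = 68.250 → 68.25 cm.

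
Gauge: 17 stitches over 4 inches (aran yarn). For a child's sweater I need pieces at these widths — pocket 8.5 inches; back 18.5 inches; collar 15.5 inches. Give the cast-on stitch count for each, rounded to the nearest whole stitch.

Rate = 17/4 = 4.25 sts per in.
pocket: 8.5 × 4.25 = 36.12 → 36.
back: 18.5 × 4.25 = 78.62 → 79.
collar: 15.5 × 4.25 = 65.88 → 66.

pocket 36; back 79; collar 66.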